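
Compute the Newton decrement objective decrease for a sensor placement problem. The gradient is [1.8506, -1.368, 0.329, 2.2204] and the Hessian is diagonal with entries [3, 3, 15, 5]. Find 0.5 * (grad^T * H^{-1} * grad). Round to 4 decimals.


Step 1: H is diagonal, so H^(-1) * g = [0.6169, -0.456, 0.0219, 0.4441].
Step 2: g^T H^(-1) g = sum_i g_i^2 / H_ii
  = (1.8506)^2/3 + (-1.368)^2/3 + (0.329)^2/15 + (2.2204)^2/5
  = 1.1416 + 0.6238 + 0.0072 + 0.986 = 2.7586
Step 3: Objective decrease = 0.5 * g^T H^(-1) g = 1.3793


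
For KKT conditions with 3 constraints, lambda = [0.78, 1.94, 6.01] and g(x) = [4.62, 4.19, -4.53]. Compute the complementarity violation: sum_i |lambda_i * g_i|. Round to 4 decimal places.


KKT complementary slackness check:
lambda_1 * g_1 = 0.78 * 4.62 = 3.6036
lambda_2 * g_2 = 1.94 * 4.19 = 8.1286
lambda_3 * g_3 = 6.01 * -4.53 = -27.2253
Total violation = 3.6036 + 8.1286 + 27.2253 = 38.9575


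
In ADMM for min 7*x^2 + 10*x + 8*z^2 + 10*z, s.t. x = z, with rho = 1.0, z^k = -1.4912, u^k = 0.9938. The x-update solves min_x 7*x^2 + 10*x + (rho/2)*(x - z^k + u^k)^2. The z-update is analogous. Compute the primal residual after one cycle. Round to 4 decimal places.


ADMM iteration with rho = 1.0, z^k = -1.4912, u^k = 0.9938
Step 1: x-update.
Minimize 7*x^2 + 10*x + (1.0/2)*(x + 1.4912 + 0.9938)^2
FOC: (2*7 + 1.0)*x = -10 + 1.0*(-1.4912 - 0.9938)
x^{k+1} = -0.8323
Step 2: z-update.
Minimize 8*z^2 + 10*z + (1.0/2)*(-0.8323 - z + 0.9938)^2
FOC: (2*8 + 1.0)*z = -10 + 1.0*(-0.8323 + 0.9938)
z^{k+1} = -0.5787
Step 3: u-update.
u^{k+1} = 0.9938 - 0.8323 + 0.5787 = 0.7402
Step 4: Primal residual = |-0.8323 + 0.5787| = 0.2536


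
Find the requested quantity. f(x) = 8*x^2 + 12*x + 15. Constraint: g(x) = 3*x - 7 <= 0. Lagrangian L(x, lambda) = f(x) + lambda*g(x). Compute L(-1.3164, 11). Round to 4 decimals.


Step 1: Evaluate f(x).
f(-1.3164) = 8*(-1.3164)^2 + 12*(-1.3164) + 15 = 13.0665
Step 2: Evaluate g(x).
g(-1.3164) = 3*-1.3164 - 7 = -10.9492
Step 3: Compute Lagrangian.
L = 13.0665 + 11*-10.9492 = -107.3747


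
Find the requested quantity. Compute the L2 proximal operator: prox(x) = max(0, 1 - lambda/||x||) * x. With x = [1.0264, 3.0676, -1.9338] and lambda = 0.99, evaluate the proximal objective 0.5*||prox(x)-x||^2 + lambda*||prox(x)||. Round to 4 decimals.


Step 1: Compute ||x||.
||x|| = 3.7687
Step 2: Compute scaling factor.
scale = max(0, 1 - 0.99/3.7687) = 0.7373
Step 3: prox(x) = [0.7568, 2.2618, -1.4258]
||prox(x)|| = 2.7787
Step 4: Proximal objective.
0.5*||prox-x||^2 = 0.4901
lambda*||prox|| = 2.7509
Total = 3.241


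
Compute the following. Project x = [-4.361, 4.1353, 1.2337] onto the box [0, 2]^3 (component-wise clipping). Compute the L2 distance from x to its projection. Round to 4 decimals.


Project each component onto [0, 2].
clip(-4.361) = 0.0, clip(4.1353) = 2.0, clip(1.2337) = 1.2337
Projection = [0.0, 2.0, 1.2337]
Squared diffs: [19.0183, 4.5595, 0.0]
Distance = sqrt(23.5778) = 4.8557


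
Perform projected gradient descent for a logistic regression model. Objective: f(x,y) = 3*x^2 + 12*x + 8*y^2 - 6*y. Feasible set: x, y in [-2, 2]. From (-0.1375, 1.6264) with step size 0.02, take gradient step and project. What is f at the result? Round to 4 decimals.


Step 1: Compute gradient at (-0.1375, 1.6264).
grad_x = 2*3*-0.1375 + 12 = 11.175
grad_y = 2*8*1.6264 - 6 = 20.0224
Step 2: Gradient step.
x_raw = -0.1375 - 0.02*11.175 = -0.361
y_raw = 1.6264 - 0.02*20.0224 = 1.226
Step 3: Project onto [-2, 2].
x_proj = clip(-0.361) = -0.361
y_proj = clip(1.226) = 1.226
Step 4: Evaluate f.
f(-0.361, 1.226) = 0.7269


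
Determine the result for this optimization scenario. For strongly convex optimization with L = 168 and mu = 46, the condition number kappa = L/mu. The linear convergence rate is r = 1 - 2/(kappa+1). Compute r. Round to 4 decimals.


Step 1: Compute the condition number.
kappa = L/mu = 168/46 = 3.6522
Step 2: Compute the convergence rate.
r = 1 - 2/(kappa + 1) = 1 - 2*mu/(L + mu) = (L - mu)/(L + mu) = 122/214 = 0.5701


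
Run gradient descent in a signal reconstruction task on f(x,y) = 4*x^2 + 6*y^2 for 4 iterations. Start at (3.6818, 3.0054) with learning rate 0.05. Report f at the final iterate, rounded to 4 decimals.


Gradient descent on f(x,y) = 4*x^2 + 6*y^2.
Starting point: (3.6818, 3.0054), alpha = 0.05
Step 1: grad_x = 2*4*3.6818 = 29.4544, grad_y = 2*6*3.0054 = 36.0648
  x_1 = 3.6818 - 0.05*29.4544 = 2.2091
  y_1 = 3.0054 - 0.05*36.0648 = 1.2022
Step 2: grad_x = 2*4*2.2091 = 17.6726, grad_y = 2*6*1.2022 = 14.4259
  x_2 = 2.2091 - 0.05*17.6726 = 1.3254
  y_2 = 1.2022 - 0.05*14.4259 = 0.4809
Step 3: grad_x = 2*4*1.3254 = 10.6036, grad_y = 2*6*0.4809 = 5.7704
  x_3 = 1.3254 - 0.05*10.6036 = 0.7953
  y_3 = 0.4809 - 0.05*5.7704 = 0.1923
Step 4: grad_x = 2*4*0.7953 = 6.3622, grad_y = 2*6*0.1923 = 2.3081
  x_4 = 0.7953 - 0.05*6.3622 = 0.4772
  y_4 = 0.1923 - 0.05*2.3081 = 0.0769
f(0.4772, 0.0769) = 4*0.4772^2 + 6*0.0769^2 = 0.9462


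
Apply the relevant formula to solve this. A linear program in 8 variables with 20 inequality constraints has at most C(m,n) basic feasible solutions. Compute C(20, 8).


Each vertex corresponds to some choice of n active constraints out of m, so the number of vertices is at most C(m, n) = m! / (n!(m-n)!).
m = 20, n = 8
Numerator: 20 * 19 * 18 * 17 * 16 * 15 * 14 * 13
Denominator: 8! = 40320
C(20, 8) = 125970


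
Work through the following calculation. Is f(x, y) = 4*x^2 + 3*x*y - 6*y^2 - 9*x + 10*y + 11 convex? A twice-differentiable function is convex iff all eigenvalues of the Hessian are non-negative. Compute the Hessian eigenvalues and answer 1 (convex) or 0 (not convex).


The Hessian of f(x,y) = 4*x^2 + 3*x*y - 6*y^2 - 9*x + 10*y + 11 is:
H = [[8, 3], [3, -12]]
Trace = 8 - 12 = -4
Determinant = 8*-12 - (3)^2 = -105
Discriminant = (-4)^2 - 4*-105 = 436.0
Eigenvalues: lambda_1 = -12.4403, lambda_2 = 8.4403
The function is not convex.

0


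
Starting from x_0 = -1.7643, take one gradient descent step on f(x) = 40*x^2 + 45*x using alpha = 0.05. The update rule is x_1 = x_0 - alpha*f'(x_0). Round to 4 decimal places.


We compute the gradient at x_0 and apply the update.
f'(x) = 80*x + 45
f'(-1.7643) = 80*-1.7643 + 45 = -96.144
x_1 = -1.7643 - 0.05*-96.144 = 3.0429


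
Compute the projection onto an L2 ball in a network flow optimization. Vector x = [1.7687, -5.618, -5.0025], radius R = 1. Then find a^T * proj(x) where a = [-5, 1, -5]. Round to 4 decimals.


Step 1: Compute ||x|| (intermediates to 6 decimals).
||x|| = sqrt(1.7687^2 + (-5.618)^2 + (-5.0025)^2) = 7.727563
Step 2: Project.
Since ||x|| > R, scale = R/||x|| = 1/7.727563 = 0.129407, proj(x) = scale * x
proj(x) = [0.228882, -0.727009, -0.647359]
Step 3: Dot product.
a^T * proj(x) = -5*0.228882 + 1*(-0.727009) - 5*(-0.647359) = 1.3654


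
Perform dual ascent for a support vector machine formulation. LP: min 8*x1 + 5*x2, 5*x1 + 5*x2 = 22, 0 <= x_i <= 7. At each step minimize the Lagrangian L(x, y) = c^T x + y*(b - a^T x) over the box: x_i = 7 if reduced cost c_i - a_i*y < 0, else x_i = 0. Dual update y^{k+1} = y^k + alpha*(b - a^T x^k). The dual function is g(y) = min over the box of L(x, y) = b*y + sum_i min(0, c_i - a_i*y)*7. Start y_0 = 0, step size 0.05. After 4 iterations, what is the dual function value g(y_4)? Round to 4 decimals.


Dual ascent for LP: min 8*x1 + 5*x2, 5*x1 + 5*x2 = 22, 0 <= x_i <= 7
Step 1: y^k = 0.0, reduced costs: (8.0, 5.0)
  x^k = (0.0, 0.0), subgradient = b - a^T x = 22.0
  y^{k+1} = 0.0 + 0.05*22.0 = 1.1
Step 2: y^k = 1.1, reduced costs: (2.5, -0.5)
  x^k = (0.0, 7.0), subgradient = b - a^T x = -13.0
  y^{k+1} = 1.1 + 0.05*-13.0 = 0.45
Step 3: y^k = 0.45, reduced costs: (5.75, 2.75)
  x^k = (0.0, 0.0), subgradient = b - a^T x = 22.0
  y^{k+1} = 0.45 + 0.05*22.0 = 1.55
Step 4: y^k = 1.55, reduced costs: (0.25, -2.75)
  x^k = (0.0, 7.0), subgradient = b - a^T x = -13.0
  y^{k+1} = 1.55 + 0.05*-13.0 = 0.9
Dual objective at y_4 = 0.9: reduced costs (3.5, 0.5), box minimizer x = (0.0, 0.0)
g(y_4) = b*y + (c1 - a1*y)*x1 + (c2 - a2*y)*x2 = 22*0.9 + 3.5*0.0 + 0.5*0.0 = 19.8 + 0.0 + 0.0 = 19.8


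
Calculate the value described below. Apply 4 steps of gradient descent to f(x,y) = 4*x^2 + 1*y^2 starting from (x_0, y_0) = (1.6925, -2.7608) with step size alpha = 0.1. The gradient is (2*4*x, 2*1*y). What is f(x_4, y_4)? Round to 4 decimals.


Gradient descent on f(x,y) = 4*x^2 + 1*y^2.
Starting point: (1.6925, -2.7608), alpha = 0.1
Step 1: grad_x = 2*4*1.6925 = 13.54, grad_y = 2*1*-2.7608 = -5.5216
  x_1 = 1.6925 - 0.1*13.54 = 0.3385
  y_1 = -2.7608 - 0.1*-5.5216 = -2.2086
Step 2: grad_x = 2*4*0.3385 = 2.708, grad_y = 2*1*-2.2086 = -4.4173
  x_2 = 0.3385 - 0.1*2.708 = 0.0677
  y_2 = -2.2086 - 0.1*-4.4173 = -1.7669
Step 3: grad_x = 2*4*0.0677 = 0.5416, grad_y = 2*1*-1.7669 = -3.5338
  x_3 = 0.0677 - 0.1*0.5416 = 0.0135
  y_3 = -1.7669 - 0.1*-3.5338 = -1.4135
Step 4: grad_x = 2*4*0.0135 = 0.1083, grad_y = 2*1*-1.4135 = -2.8271
  x_4 = 0.0135 - 0.1*0.1083 = 0.0027
  y_4 = -1.4135 - 0.1*-2.8271 = -1.1308
f(0.0027, -1.1308) = 4*0.0027^2 + 1*(-1.1308)^2 = 1.2788


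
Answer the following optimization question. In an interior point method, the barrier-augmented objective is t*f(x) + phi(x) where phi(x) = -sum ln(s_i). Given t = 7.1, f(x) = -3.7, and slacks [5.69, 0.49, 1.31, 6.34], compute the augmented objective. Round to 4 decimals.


Step 1: Compute log-barrier.
ln values: [1.7387, -0.7133, 0.27, 1.8469]
phi = -(1.7387 - 0.7133 + 0.27 + 1.8469) = -3.1423
Step 2: Compute augmented objective.
t*f(x) = 7.1*-3.7 = -26.27
Total = -26.27 - 3.1423 = -29.4123


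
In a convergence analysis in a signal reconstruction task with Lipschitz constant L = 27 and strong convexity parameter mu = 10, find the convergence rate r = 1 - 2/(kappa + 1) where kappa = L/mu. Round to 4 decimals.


Step 1: Compute the condition number.
kappa = L/mu = 27/10 = 2.7
Step 2: Compute the convergence rate.
r = 1 - 2/(kappa + 1) = 1 - 2*mu/(L + mu) = (L - mu)/(L + mu) = 17/37 = 0.4595


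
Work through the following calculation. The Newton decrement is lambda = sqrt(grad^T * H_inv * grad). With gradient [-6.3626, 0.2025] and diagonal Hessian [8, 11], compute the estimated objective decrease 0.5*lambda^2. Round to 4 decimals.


Step 1: H is diagonal, so H^(-1) * g = [-0.7953, 0.0184].
Step 2: g^T H^(-1) g = sum_i g_i^2 / H_ii
  = (-6.3626)^2/8 + (0.2025)^2/11
  = 5.0603 + 0.0037 = 5.0641
Step 3: Objective decrease = 0.5 * g^T H^(-1) g = 2.532


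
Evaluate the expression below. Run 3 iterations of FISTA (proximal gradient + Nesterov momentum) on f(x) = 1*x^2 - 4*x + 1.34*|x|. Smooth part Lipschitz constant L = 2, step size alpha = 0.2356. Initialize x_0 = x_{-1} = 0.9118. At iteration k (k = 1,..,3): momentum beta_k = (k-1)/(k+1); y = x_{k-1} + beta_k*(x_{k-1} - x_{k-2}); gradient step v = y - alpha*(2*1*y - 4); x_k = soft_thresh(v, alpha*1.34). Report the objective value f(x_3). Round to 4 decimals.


FISTA on f(x) = 1*x^2 - 4*x + 1.34*|x|
L = 2, alpha = 0.2356
Iteration 1: beta = 0.0, y = 0.9118 + 0.0*(0.9118 - 0.9118) = 0.9118
  grad(y) = -2.1764, v = y - alpha*grad = 1.4246
  prox(v) = soft_thresh(1.4246, 0.3157) = 1.1089
Iteration 2: beta = 0.3333, y = 1.1089 + 0.3333*(1.1089 - 0.9118) = 1.1745
  grad(y) = -1.6509, v = y - alpha*grad = 1.5635
  prox(v) = soft_thresh(1.5635, 0.3157) = 1.2478
Iteration 3: beta = 0.5, y = 1.2478 + 0.5*(1.2478 - 1.1089) = 1.3173
  grad(y) = -1.3655, v = y - alpha*grad = 1.639
  prox(v) = soft_thresh(1.639, 0.3157) = 1.3233
f(x_3) = 1*1.3233^2 - 4*1.3233 + 1.34*|1.3233| = -1.7689


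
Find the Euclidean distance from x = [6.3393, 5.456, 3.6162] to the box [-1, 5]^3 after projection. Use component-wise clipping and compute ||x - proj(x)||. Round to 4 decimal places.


Project each component onto [-1, 5].
clip(6.3393) = 5.0, clip(5.456) = 5.0, clip(3.6162) = 3.6162
Projection = [5.0, 5.0, 3.6162]
Squared diffs: [1.7937, 0.2079, 0.0]
Distance = sqrt(2.0016) = 1.4148


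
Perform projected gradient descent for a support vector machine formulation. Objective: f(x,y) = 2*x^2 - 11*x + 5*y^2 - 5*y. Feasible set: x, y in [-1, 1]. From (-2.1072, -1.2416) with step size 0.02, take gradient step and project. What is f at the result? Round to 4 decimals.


Step 1: Compute gradient at (-2.1072, -1.2416).
grad_x = 2*2*-2.1072 - 11 = -19.4288
grad_y = 2*5*-1.2416 - 5 = -17.416
Step 2: Gradient step.
x_raw = -2.1072 - 0.02*-19.4288 = -1.7186
y_raw = -1.2416 - 0.02*-17.416 = -0.8933
Step 3: Project onto [-1, 1].
x_proj = clip(-1.7186) = -1.0
y_proj = clip(-0.8933) = -0.8933
Step 4: Evaluate f.
f(-1.0, -0.8933) = 21.4561


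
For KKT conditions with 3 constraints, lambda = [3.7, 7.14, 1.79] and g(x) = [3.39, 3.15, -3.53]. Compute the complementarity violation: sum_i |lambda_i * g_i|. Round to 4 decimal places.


KKT complementary slackness check:
lambda_1 * g_1 = 3.7 * 3.39 = 12.543
lambda_2 * g_2 = 7.14 * 3.15 = 22.491
lambda_3 * g_3 = 1.79 * -3.53 = -6.3187
Total violation = 12.543 + 22.491 + 6.3187 = 41.3527


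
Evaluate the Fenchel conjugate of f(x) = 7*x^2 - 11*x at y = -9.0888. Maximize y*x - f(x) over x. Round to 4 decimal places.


f*(y) = sup_x {y*x - a*x^2 - b*x} = sup_x {(y-b)*x - a*x^2}
FOC: (y - b) - 2a*x = 0 => x* = (y - b)/(2a)
x* = (-9.0888 + 11)/(2*7) = 0.1365
f*(-9.0888) = (y-b)^2/(4a) = (-9.0888 + 11)^2/(4*7)
= 3.6527/28 = 0.1305


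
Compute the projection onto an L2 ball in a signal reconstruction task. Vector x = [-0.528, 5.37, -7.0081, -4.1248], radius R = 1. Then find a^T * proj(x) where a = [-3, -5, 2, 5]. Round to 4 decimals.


Step 1: Compute ||x|| (intermediates to 6 decimals).
||x|| = sqrt((-0.528)^2 + 5.37^2 + (-7.0081)^2 + (-4.1248)^2) = 9.759258
Step 2: Project.
Since ||x|| > R, scale = R/||x|| = 1/9.759258 = 0.102467, proj(x) = scale * x
proj(x) = [-0.054103, 0.550248, -0.718099, -0.422656]
Step 3: Dot product.
a^T * proj(x) = -3*(-0.054103) - 5*0.550248 + 2*(-0.718099) + 5*(-0.422656) = -6.1384


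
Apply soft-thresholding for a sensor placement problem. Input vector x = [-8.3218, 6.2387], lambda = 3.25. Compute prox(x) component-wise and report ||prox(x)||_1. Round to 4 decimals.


Soft-thresholding with lambda = 3.25:
prox(-8.3218) = sign(-8.3218)*max(|-8.3218| - 3.25, 0) = -5.0718
prox(6.2387) = sign(6.2387)*max(|6.2387| - 3.25, 0) = 2.9887
prox(x) = [-5.0718, 2.9887]
||prox(x)||_1 = 5.0718 + 2.9887 = 8.0605


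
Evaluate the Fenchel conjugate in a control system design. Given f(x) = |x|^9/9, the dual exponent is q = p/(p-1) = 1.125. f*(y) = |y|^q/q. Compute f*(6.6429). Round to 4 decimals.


The conjugate exponent q satisfies 1/p + 1/q = 1.
p = 9, so q = 9/(9 - 1) = 1.125
|y|^q = 6.6429^1.125 = 8.4169
f*(6.6429) = 8.4169 / 1.125 = 7.4817


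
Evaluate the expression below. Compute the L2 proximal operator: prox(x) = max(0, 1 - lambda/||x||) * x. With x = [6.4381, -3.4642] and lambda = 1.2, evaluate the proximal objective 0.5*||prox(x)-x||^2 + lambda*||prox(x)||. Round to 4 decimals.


Step 1: Compute ||x||.
||x|| = 7.3109
Step 2: Compute scaling factor.
scale = max(0, 1 - 1.2/7.3109) = 0.8359
Step 3: prox(x) = [5.3814, -2.8956]
||prox(x)|| = 6.1109
Step 4: Proximal objective.
0.5*||prox-x||^2 = 0.72
lambda*||prox|| = 7.3331
Total = 8.0531


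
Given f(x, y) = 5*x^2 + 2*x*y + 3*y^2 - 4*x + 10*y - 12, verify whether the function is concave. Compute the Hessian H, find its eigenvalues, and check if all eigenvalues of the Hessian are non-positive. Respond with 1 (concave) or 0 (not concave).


The Hessian of f(x,y) = 5*x^2 + 2*x*y + 3*y^2 - 4*x + 10*y - 12 is:
H = [[10, 2], [2, 6]]
Trace = 10 + 6 = 16
Determinant = 10*6 - (2)^2 = 56
Discriminant = (16)^2 - 4*56 = 32.0
Eigenvalues: lambda_1 = 5.1716, lambda_2 = 10.8284
The function is not concave.

0


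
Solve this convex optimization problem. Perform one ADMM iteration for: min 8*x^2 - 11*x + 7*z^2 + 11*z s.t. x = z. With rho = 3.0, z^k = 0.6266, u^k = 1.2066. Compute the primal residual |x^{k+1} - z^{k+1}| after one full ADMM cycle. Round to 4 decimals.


ADMM iteration with rho = 3.0, z^k = 0.6266, u^k = 1.2066
Step 1: x-update.
Minimize 8*x^2 - 11*x + (3.0/2)*(x - 0.6266 + 1.2066)^2
FOC: (2*8 + 3.0)*x = 11 + 3.0*(0.6266 - 1.2066)
x^{k+1} = 0.4874
Step 2: z-update.
Minimize 7*z^2 + 11*z + (3.0/2)*(0.4874 - z + 1.2066)^2
FOC: (2*7 + 3.0)*z = -11 + 3.0*(0.4874 + 1.2066)
z^{k+1} = -0.3481
Step 3: u-update.
u^{k+1} = 1.2066 + 0.4874 + 0.3481 = 2.0421
Step 4: Primal residual = |0.4874 + 0.3481| = 0.8355


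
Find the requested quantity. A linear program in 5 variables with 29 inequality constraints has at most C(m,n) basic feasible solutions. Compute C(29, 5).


Each vertex corresponds to some choice of n active constraints out of m, so the number of vertices is at most C(m, n) = m! / (n!(m-n)!).
m = 29, n = 5
Numerator: 29 * 28 * 27 * 26 * 25
Denominator: 5! = 120
C(29, 5) = 118755


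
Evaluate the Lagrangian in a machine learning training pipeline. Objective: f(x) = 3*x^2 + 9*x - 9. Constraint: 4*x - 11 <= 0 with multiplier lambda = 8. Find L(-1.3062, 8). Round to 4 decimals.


Step 1: Evaluate f(x).
f(-1.3062) = 3*(-1.3062)^2 + 9*(-1.3062) - 9 = -15.6373
Step 2: Evaluate g(x).
g(-1.3062) = 4*-1.3062 - 11 = -16.2248
Step 3: Compute Lagrangian.
L = -15.6373 + 8*-16.2248 = -145.4357


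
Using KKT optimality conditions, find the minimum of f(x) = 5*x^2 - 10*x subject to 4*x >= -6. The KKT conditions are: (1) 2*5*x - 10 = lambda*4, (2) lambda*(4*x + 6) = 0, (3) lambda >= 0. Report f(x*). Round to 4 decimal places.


Step 1: Try lambda = 0 (constraint inactive).
Stationarity: 2*5*x - 10 = 0
x* = 10/(2*5) = 1.0
Check constraint: 4*1.0 = 4.0 >= -6 -- satisfied.
Step 2: Compute optimal value.
f(x*) = 5*1.0^2 - 10*1.0 = -5.0


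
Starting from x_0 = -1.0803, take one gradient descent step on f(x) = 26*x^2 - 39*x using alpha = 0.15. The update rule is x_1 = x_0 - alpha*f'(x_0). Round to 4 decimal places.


We compute the gradient at x_0 and apply the update.
f'(x) = 52*x - 39
f'(-1.0803) = 52*-1.0803 - 39 = -95.1756
x_1 = -1.0803 - 0.15*-95.1756 = 13.196


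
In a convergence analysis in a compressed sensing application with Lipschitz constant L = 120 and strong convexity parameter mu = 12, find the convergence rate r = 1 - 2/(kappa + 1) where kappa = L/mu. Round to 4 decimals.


Step 1: Compute the condition number.
kappa = L/mu = 120/12 = 10.0
Step 2: Compute the convergence rate.
r = 1 - 2/(kappa + 1) = 1 - 2*mu/(L + mu) = (L - mu)/(L + mu) = 108/132 = 0.8182


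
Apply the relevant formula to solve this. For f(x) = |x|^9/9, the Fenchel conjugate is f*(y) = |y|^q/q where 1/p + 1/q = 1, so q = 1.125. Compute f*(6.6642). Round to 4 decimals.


The conjugate exponent q satisfies 1/p + 1/q = 1.
p = 9, so q = 9/(9 - 1) = 1.125
|y|^q = 6.6642^1.125 = 8.4473
f*(6.6642) = 8.4473 / 1.125 = 7.5087


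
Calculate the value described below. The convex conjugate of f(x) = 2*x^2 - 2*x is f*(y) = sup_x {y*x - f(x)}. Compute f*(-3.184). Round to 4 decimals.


f*(y) = sup_x {y*x - a*x^2 - b*x} = sup_x {(y-b)*x - a*x^2}
FOC: (y - b) - 2a*x = 0 => x* = (y - b)/(2a)
x* = (-3.184 + 2)/(2*2) = -0.296
f*(-3.184) = (y-b)^2/(4a) = (-3.184 + 2)^2/(4*2)
= 1.4019/8 = 0.1752


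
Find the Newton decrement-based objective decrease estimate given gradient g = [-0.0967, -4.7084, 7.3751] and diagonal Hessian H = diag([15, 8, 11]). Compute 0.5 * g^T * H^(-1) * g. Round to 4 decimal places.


Step 1: H is diagonal, so H^(-1) * g = [-0.0064, -0.5886, 0.6705].
Step 2: g^T H^(-1) g = sum_i g_i^2 / H_ii
  = (-0.0967)^2/15 + (-4.7084)^2/8 + (7.3751)^2/11
  = 0.0006 + 2.7711 + 4.9447 = 7.7165
Step 3: Objective decrease = 0.5 * g^T H^(-1) g = 3.8582


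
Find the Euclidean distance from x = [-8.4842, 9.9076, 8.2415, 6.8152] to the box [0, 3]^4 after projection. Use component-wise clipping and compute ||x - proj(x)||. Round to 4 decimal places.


Project each component onto [0, 3].
clip(-8.4842) = 0.0, clip(9.9076) = 3.0, clip(8.2415) = 3.0, clip(6.8152) = 3.0
Projection = [0.0, 3.0, 3.0, 3.0]
Squared diffs: [71.9816, 47.7149, 27.4733, 14.5558]
Distance = sqrt(161.7256) = 12.7171


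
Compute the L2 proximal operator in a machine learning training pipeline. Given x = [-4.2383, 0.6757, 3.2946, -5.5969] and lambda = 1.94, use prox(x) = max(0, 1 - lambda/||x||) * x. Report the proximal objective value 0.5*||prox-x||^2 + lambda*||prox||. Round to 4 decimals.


Step 1: Compute ||x||.
||x|| = 7.7846
Step 2: Compute scaling factor.
scale = max(0, 1 - 1.94/7.7846) = 0.7508
Step 3: prox(x) = [-3.1821, 0.5073, 2.4735, -4.2021]
||prox(x)|| = 5.8446
Step 4: Proximal objective.
0.5*||prox-x||^2 = 1.8818
lambda*||prox|| = 11.3385
Total = 13.2203


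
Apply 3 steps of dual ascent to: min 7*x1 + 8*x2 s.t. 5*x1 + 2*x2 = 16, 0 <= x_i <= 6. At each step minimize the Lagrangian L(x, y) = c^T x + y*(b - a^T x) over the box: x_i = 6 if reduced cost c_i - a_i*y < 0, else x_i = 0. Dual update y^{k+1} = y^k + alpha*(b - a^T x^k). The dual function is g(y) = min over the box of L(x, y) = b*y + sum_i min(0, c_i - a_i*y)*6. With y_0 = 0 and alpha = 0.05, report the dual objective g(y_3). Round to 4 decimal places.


Dual ascent for LP: min 7*x1 + 8*x2, 5*x1 + 2*x2 = 16, 0 <= x_i <= 6
Step 1: y^k = 0.0, reduced costs: (7.0, 8.0)
  x^k = (0.0, 0.0), subgradient = b - a^T x = 16.0
  y^{k+1} = 0.0 + 0.05*16.0 = 0.8
Step 2: y^k = 0.8, reduced costs: (3.0, 6.4)
  x^k = (0.0, 0.0), subgradient = b - a^T x = 16.0
  y^{k+1} = 0.8 + 0.05*16.0 = 1.6
Step 3: y^k = 1.6, reduced costs: (-1.0, 4.8)
  x^k = (6.0, 0.0), subgradient = b - a^T x = -14.0
  y^{k+1} = 1.6 + 0.05*-14.0 = 0.9
Dual objective at y_3 = 0.9: reduced costs (2.5, 6.2), box minimizer x = (0.0, 0.0)
g(y_3) = b*y + (c1 - a1*y)*x1 + (c2 - a2*y)*x2 = 16*0.9 + 2.5*0.0 + 6.2*0.0 = 14.4 + 0.0 + 0.0 = 14.4


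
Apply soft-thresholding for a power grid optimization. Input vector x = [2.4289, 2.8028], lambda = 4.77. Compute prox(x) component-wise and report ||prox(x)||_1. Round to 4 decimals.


Soft-thresholding with lambda = 4.77:
prox(2.4289) = sign(2.4289)*max(|2.4289| - 4.77, 0) = 0.0
prox(2.8028) = sign(2.8028)*max(|2.8028| - 4.77, 0) = 0.0
prox(x) = [0.0, 0.0]
||prox(x)||_1 = 0.0 + 0.0 = 0.0


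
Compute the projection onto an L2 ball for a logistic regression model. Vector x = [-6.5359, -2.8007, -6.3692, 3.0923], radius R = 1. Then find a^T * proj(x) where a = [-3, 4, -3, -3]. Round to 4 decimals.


Step 1: Compute ||x|| (intermediates to 6 decimals).
||x|| = sqrt((-6.5359)^2 + (-2.8007)^2 + (-6.3692)^2 + 3.0923^2) = 10.034487
Step 2: Project.
Since ||x|| > R, scale = R/||x|| = 1/10.034487 = 0.099656, proj(x) = scale * x
proj(x) = [-0.651342, -0.279107, -0.634729, 0.308166]
Step 3: Dot product.
a^T * proj(x) = -3*(-0.651342) + 4*(-0.279107) - 3*(-0.634729) - 3*0.308166 = 1.8173


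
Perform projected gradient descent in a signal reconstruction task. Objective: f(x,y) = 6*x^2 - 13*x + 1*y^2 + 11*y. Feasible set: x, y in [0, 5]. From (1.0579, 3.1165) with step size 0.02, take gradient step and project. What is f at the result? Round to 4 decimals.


Step 1: Compute gradient at (1.0579, 3.1165).
grad_x = 2*6*1.0579 - 13 = -0.3052
grad_y = 2*1*3.1165 + 11 = 17.233
Step 2: Gradient step.
x_raw = 1.0579 - 0.02*-0.3052 = 1.064
y_raw = 3.1165 - 0.02*17.233 = 2.7718
Step 3: Project onto [0, 5].
x_proj = clip(1.064) = 1.064
y_proj = clip(2.7718) = 2.7718
Step 4: Evaluate f.
f(1.064, 2.7718) = 31.1339


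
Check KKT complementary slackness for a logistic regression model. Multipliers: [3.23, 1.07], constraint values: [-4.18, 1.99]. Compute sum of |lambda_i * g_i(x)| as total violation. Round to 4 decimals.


KKT complementary slackness check:
lambda_1 * g_1 = 3.23 * -4.18 = -13.5014
lambda_2 * g_2 = 1.07 * 1.99 = 2.1293
Total violation = 13.5014 + 2.1293 = 15.6307


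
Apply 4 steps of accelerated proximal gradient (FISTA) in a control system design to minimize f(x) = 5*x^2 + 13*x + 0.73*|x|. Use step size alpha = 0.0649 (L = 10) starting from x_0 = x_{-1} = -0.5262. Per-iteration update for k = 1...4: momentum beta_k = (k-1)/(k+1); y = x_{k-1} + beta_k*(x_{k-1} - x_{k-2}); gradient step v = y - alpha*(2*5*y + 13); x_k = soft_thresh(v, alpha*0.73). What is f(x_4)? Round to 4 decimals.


FISTA on f(x) = 5*x^2 + 13*x + 0.73*|x|
L = 10, alpha = 0.0649
Iteration 1: beta = 0.0, y = -0.5262 + 0.0*(-0.5262 + 0.5262) = -0.5262
  grad(y) = 7.738, v = y - alpha*grad = -1.0284
  prox(v) = soft_thresh(-1.0284, 0.0474) = -0.981
Iteration 2: beta = 0.3333, y = -0.981 + 0.3333*(-0.981 + 0.5262) = -1.1326
  grad(y) = 1.6737, v = y - alpha*grad = -1.2413
  prox(v) = soft_thresh(-1.2413, 0.0474) = -1.1939
Iteration 3: beta = 0.5, y = -1.1939 + 0.5*(-1.1939 + 0.981) = -1.3003
  grad(y) = -0.003, v = y - alpha*grad = -1.3001
  prox(v) = soft_thresh(-1.3001, 0.0474) = -1.2527
Iteration 4: beta = 0.6, y = -1.2527 + 0.6*(-1.2527 + 1.1939) = -1.288
  grad(y) = 0.1196, v = y - alpha*grad = -1.2958
  prox(v) = soft_thresh(-1.2958, 0.0474) = -1.2484
f(x_4) = 5*(-1.2484)^2 + 13*(-1.2484) + 0.73*|-1.2484| = -7.5253


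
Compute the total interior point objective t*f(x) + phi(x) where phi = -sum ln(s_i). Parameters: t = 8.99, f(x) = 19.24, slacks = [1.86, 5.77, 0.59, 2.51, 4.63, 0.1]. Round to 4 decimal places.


Step 1: Compute log-barrier.
ln values: [0.6206, 1.7527, -0.5276, 0.9203, 1.5326, -2.3026]
phi = -(0.6206 + 1.7527 - 0.5276 + 0.9203 + 1.5326 - 2.3026) = -1.9959
Step 2: Compute augmented objective.
t*f(x) = 8.99*19.24 = 172.9676
Total = 172.9676 - 1.9959 = 170.9717


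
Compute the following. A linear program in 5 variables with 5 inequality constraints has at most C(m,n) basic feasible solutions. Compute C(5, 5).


Each vertex corresponds to some choice of n active constraints out of m, so the number of vertices is at most C(m, n) = m! / (n!(m-n)!).
m = 5, n = 5
Numerator: 5 * 4 * 3 * 2 * 1
Denominator: 5! = 120
C(5, 5) = 1


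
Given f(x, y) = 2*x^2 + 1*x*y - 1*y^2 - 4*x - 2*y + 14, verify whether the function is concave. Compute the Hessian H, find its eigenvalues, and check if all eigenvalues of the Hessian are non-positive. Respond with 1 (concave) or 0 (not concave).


The Hessian of f(x,y) = 2*x^2 + 1*x*y - 1*y^2 - 4*x - 2*y + 14 is:
H = [[4, 1], [1, -2]]
Trace = 4 - 2 = 2
Determinant = 4*-2 - (1)^2 = -9
Discriminant = (2)^2 - 4*-9 = 40.0
Eigenvalues: lambda_1 = -2.1623, lambda_2 = 4.1623
The function is not concave.

0


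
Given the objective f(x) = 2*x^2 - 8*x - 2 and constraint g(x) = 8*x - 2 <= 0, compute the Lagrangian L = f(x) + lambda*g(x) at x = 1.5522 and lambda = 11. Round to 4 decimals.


Step 1: Evaluate f(x).
f(1.5522) = 2*1.5522^2 - 8*1.5522 - 2 = -9.599
Step 2: Evaluate g(x).
g(1.5522) = 8*1.5522 - 2 = 10.4176
Step 3: Compute Lagrangian.
L = -9.599 + 11*10.4176 = 104.9946


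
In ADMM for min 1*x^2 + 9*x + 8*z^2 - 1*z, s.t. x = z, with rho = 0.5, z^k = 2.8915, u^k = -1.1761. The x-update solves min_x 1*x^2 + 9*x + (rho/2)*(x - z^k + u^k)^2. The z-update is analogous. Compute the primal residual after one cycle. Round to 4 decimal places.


ADMM iteration with rho = 0.5, z^k = 2.8915, u^k = -1.1761
Step 1: x-update.
Minimize 1*x^2 + 9*x + (0.5/2)*(x - 2.8915 - 1.1761)^2
FOC: (2*1 + 0.5)*x = -9 + 0.5*(2.8915 + 1.1761)
x^{k+1} = -2.7865
Step 2: z-update.
Minimize 8*z^2 - 1*z + (0.5/2)*(-2.7865 - z - 1.1761)^2
FOC: (2*8 + 0.5)*z = 1 + 0.5*(-2.7865 - 1.1761)
z^{k+1} = -0.0595
Step 3: u-update.
u^{k+1} = -1.1761 - 2.7865 + 0.0595 = -3.9031
Step 4: Primal residual = |-2.7865 + 0.0595| = 2.727


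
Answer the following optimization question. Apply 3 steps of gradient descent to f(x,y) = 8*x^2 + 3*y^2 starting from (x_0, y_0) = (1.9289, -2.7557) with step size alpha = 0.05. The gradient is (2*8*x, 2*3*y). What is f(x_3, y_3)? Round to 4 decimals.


Gradient descent on f(x,y) = 8*x^2 + 3*y^2.
Starting point: (1.9289, -2.7557), alpha = 0.05
Step 1: grad_x = 2*8*1.9289 = 30.8624, grad_y = 2*3*-2.7557 = -16.5342
  x_1 = 1.9289 - 0.05*30.8624 = 0.3858
  y_1 = -2.7557 - 0.05*-16.5342 = -1.929
Step 2: grad_x = 2*8*0.3858 = 6.1725, grad_y = 2*3*-1.929 = -11.5739
  x_2 = 0.3858 - 0.05*6.1725 = 0.0772
  y_2 = -1.929 - 0.05*-11.5739 = -1.3503
Step 3: grad_x = 2*8*0.0772 = 1.2345, grad_y = 2*3*-1.3503 = -8.1018
  x_3 = 0.0772 - 0.05*1.2345 = 0.0154
  y_3 = -1.3503 - 0.05*-8.1018 = -0.9452
f(0.0154, -0.9452) = 8*0.0154^2 + 3*(-0.9452)^2 = 2.6821


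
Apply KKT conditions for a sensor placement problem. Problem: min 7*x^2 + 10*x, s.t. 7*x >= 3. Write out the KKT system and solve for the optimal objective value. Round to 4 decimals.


Step 1: Try lambda = 0 (constraint inactive).
x_unc = -10/(2*7) = -0.7143
Check: 7*-0.7143 = -5.0001 < 3 -- violated!
Step 2: Constraint must be active: 7*x = 3
x* = 3/7 = 0.4286 (rounded; the exact value 3/7 is used below)
lambda = (2*7*(3/7) + 10)/7 = 2.2857
Step 3: Compute optimal value.
f(x*) = 7*(3/7)^2 + 10*(3/7) = 5.5714


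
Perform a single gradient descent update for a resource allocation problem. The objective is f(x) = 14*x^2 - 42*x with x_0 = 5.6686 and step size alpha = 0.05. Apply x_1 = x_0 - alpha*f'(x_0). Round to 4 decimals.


We compute the gradient at x_0 and apply the update.
f'(x) = 28*x - 42
f'(5.6686) = 28*5.6686 - 42 = 116.7208
x_1 = 5.6686 - 0.05*116.7208 = -0.1674


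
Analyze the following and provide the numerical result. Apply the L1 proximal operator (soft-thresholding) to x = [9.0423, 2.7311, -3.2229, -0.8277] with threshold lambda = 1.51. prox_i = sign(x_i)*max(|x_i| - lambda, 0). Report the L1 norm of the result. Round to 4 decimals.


Soft-thresholding with lambda = 1.51:
prox(9.0423) = sign(9.0423)*max(|9.0423| - 1.51, 0) = 7.5323
prox(2.7311) = sign(2.7311)*max(|2.7311| - 1.51, 0) = 1.2211
prox(-3.2229) = sign(-3.2229)*max(|-3.2229| - 1.51, 0) = -1.7129
prox(-0.8277) = sign(-0.8277)*max(|-0.8277| - 1.51, 0) = 0.0
prox(x) = [7.5323, 1.2211, -1.7129, 0.0]
||prox(x)||_1 = 7.5323 + 1.2211 + 1.7129 + 0.0 = 10.4663


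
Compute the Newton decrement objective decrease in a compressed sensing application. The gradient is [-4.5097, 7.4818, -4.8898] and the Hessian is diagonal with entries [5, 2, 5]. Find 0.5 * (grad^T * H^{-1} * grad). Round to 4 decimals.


Step 1: H is diagonal, so H^(-1) * g = [-0.9019, 3.7409, -0.978].
Step 2: g^T H^(-1) g = sum_i g_i^2 / H_ii
  = (-4.5097)^2/5 + (7.4818)^2/2 + (-4.8898)^2/5
  = 4.0675 + 27.9887 + 4.782 = 36.8382
Step 3: Objective decrease = 0.5 * g^T H^(-1) g = 18.4191


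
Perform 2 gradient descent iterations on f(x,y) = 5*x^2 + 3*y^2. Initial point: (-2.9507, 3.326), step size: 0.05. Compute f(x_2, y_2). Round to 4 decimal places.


Gradient descent on f(x,y) = 5*x^2 + 3*y^2.
Starting point: (-2.9507, 3.326), alpha = 0.05
Step 1: grad_x = 2*5*-2.9507 = -29.507, grad_y = 2*3*3.326 = 19.956
  x_1 = -2.9507 - 0.05*-29.507 = -1.4754
  y_1 = 3.326 - 0.05*19.956 = 2.3282
Step 2: grad_x = 2*5*-1.4754 = -14.7535, grad_y = 2*3*2.3282 = 13.9692
  x_2 = -1.4754 - 0.05*-14.7535 = -0.7377
  y_2 = 2.3282 - 0.05*13.9692 = 1.6297
f(-0.7377, 1.6297) = 5*(-0.7377)^2 + 3*1.6297^2 = 10.689


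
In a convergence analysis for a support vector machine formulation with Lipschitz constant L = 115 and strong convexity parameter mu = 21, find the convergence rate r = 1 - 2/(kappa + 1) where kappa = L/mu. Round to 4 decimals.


Step 1: Compute the condition number.
kappa = L/mu = 115/21 = 5.4762
Step 2: Compute the convergence rate.
r = 1 - 2/(kappa + 1) = 1 - 2*mu/(L + mu) = (L - mu)/(L + mu) = 94/136 = 0.6912


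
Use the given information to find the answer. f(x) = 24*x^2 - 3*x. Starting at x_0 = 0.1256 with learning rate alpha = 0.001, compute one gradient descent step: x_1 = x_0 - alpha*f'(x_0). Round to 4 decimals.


We compute the gradient at x_0 and apply the update.
f'(x) = 48*x - 3
f'(0.1256) = 48*0.1256 - 3 = 3.0288
x_1 = 0.1256 - 0.001*3.0288 = 0.1226


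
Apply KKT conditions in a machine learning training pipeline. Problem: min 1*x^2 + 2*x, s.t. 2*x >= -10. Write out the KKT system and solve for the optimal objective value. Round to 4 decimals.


Step 1: Try lambda = 0 (constraint inactive).
Stationarity: 2*1*x + 2 = 0
x* = -2/(2*1) = -1.0
Check constraint: 2*-1.0 = -2.0 >= -10 -- satisfied.
Step 2: Compute optimal value.
f(x*) = 1*(-1.0)^2 + 2*(-1.0) = -1.0


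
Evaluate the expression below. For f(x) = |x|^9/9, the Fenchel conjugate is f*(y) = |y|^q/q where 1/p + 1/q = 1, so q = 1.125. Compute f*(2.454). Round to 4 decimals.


The conjugate exponent q satisfies 1/p + 1/q = 1.
p = 9, so q = 9/(9 - 1) = 1.125
|y|^q = 2.454^1.125 = 2.7454
f*(2.454) = 2.7454 / 1.125 = 2.4404


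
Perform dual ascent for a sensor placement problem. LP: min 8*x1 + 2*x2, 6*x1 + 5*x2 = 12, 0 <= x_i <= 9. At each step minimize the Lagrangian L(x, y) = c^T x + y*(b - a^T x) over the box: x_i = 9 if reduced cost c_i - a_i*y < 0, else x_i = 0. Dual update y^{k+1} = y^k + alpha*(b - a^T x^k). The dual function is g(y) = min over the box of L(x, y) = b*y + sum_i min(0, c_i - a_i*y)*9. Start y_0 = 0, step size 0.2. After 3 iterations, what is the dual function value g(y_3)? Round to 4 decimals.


Dual ascent for LP: min 8*x1 + 2*x2, 6*x1 + 5*x2 = 12, 0 <= x_i <= 9
Step 1: y^k = 0.0, reduced costs: (8.0, 2.0)
  x^k = (0.0, 0.0), subgradient = b - a^T x = 12.0
  y^{k+1} = 0.0 + 0.2*12.0 = 2.4
Step 2: y^k = 2.4, reduced costs: (-6.4, -10.0)
  x^k = (9.0, 9.0), subgradient = b - a^T x = -87.0
  y^{k+1} = 2.4 + 0.2*-87.0 = -15.0
Step 3: y^k = -15.0, reduced costs: (98.0, 77.0)
  x^k = (0.0, 0.0), subgradient = b - a^T x = 12.0
  y^{k+1} = -15.0 + 0.2*12.0 = -12.6
Dual objective at y_3 = -12.6: reduced costs (83.6, 65.0), box minimizer x = (0.0, 0.0)
g(y_3) = b*y + (c1 - a1*y)*x1 + (c2 - a2*y)*x2 = 12*(-12.6) + 83.6*0.0 + 65.0*0.0 = -151.2 + 0.0 + 0.0 = -151.2


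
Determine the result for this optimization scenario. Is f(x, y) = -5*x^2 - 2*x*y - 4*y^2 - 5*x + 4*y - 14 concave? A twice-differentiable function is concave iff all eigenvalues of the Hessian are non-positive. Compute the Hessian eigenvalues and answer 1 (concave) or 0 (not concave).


The Hessian of f(x,y) = -5*x^2 - 2*x*y - 4*y^2 - 5*x + 4*y - 14 is:
H = [[-10, -2], [-2, -8]]
Trace = -10 - 8 = -18
Determinant = -10*-8 - (-2)^2 = 76
Discriminant = (-18)^2 - 4*76 = 20.0
Eigenvalues: lambda_1 = -11.2361, lambda_2 = -6.7639
The function is concave.

1


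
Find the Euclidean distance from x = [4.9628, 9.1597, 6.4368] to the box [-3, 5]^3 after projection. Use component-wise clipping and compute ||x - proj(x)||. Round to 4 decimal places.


Project each component onto [-3, 5].
clip(4.9628) = 4.9628, clip(9.1597) = 5.0, clip(6.4368) = 5.0
Projection = [4.9628, 5.0, 5.0]
Squared diffs: [0.0, 17.3031, 2.0644]
Distance = sqrt(19.3675) = 4.4009


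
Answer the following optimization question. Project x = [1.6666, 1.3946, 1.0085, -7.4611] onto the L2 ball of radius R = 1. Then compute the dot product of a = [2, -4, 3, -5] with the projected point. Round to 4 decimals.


Step 1: Compute ||x|| (intermediates to 6 decimals).
||x|| = sqrt(1.6666^2 + 1.3946^2 + 1.0085^2 + (-7.4611)^2) = 7.836297
Step 2: Project.
Since ||x|| > R, scale = R/||x|| = 1/7.836297 = 0.127611, proj(x) = scale * x
proj(x) = [0.212676, 0.177966, 0.128696, -0.952118]
Step 3: Dot product.
a^T * proj(x) = 2*0.212676 - 4*0.177966 + 3*0.128696 - 5*(-0.952118) = 4.8602


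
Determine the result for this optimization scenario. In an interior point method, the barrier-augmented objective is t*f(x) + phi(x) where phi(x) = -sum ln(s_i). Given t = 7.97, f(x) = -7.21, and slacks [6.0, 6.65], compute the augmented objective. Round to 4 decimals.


Step 1: Compute log-barrier.
ln values: [1.7918, 1.8946]
phi = -(1.7918 + 1.8946) = -3.6864
Step 2: Compute augmented objective.
t*f(x) = 7.97*-7.21 = -57.4637
Total = -57.4637 - 3.6864 = -61.1501


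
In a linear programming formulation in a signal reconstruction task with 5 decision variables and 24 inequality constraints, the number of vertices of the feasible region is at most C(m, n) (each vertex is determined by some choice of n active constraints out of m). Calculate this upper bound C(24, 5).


Each vertex corresponds to some choice of n active constraints out of m, so the number of vertices is at most C(m, n) = m! / (n!(m-n)!).
m = 24, n = 5
Numerator: 24 * 23 * 22 * 21 * 20
Denominator: 5! = 120
C(24, 5) = 42504


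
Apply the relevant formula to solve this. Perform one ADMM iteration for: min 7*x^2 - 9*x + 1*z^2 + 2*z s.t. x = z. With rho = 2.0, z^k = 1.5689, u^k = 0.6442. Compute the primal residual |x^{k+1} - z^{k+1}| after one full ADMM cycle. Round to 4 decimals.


ADMM iteration with rho = 2.0, z^k = 1.5689, u^k = 0.6442
Step 1: x-update.
Minimize 7*x^2 - 9*x + (2.0/2)*(x - 1.5689 + 0.6442)^2
FOC: (2*7 + 2.0)*x = 9 + 2.0*(1.5689 - 0.6442)
x^{k+1} = 0.6781
Step 2: z-update.
Minimize 1*z^2 + 2*z + (2.0/2)*(0.6781 - z + 0.6442)^2
FOC: (2*1 + 2.0)*z = -2 + 2.0*(0.6781 + 0.6442)
z^{k+1} = 0.1611
Step 3: u-update.
u^{k+1} = 0.6442 + 0.6781 - 0.1611 = 1.1611
Step 4: Primal residual = |0.6781 - 0.1611| = 0.5169


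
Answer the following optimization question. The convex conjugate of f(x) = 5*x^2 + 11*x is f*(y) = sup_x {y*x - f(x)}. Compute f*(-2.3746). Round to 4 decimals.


f*(y) = sup_x {y*x - a*x^2 - b*x} = sup_x {(y-b)*x - a*x^2}
FOC: (y - b) - 2a*x = 0 => x* = (y - b)/(2a)
x* = (-2.3746 - 11)/(2*5) = -1.3375
f*(-2.3746) = (y-b)^2/(4a) = (-2.3746 - 11)^2/(4*5)
= 178.8799/20 = 8.944


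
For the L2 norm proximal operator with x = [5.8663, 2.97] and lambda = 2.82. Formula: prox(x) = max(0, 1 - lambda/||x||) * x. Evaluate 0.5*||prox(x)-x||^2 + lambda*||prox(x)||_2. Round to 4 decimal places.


Step 1: Compute ||x||.
||x|| = 6.5753
Step 2: Compute scaling factor.
scale = max(0, 1 - 2.82/6.5753) = 0.5711
Step 3: prox(x) = [3.3504, 1.6962]
||prox(x)|| = 3.7553
Step 4: Proximal objective.
0.5*||prox-x||^2 = 3.9762
lambda*||prox|| = 10.5899
Total = 14.5661


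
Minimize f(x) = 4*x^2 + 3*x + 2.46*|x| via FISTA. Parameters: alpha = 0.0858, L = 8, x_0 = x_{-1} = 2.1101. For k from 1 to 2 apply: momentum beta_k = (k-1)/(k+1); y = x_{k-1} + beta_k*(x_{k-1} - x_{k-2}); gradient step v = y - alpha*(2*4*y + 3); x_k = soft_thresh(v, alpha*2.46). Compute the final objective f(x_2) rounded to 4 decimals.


FISTA on f(x) = 4*x^2 + 3*x + 2.46*|x|
L = 8, alpha = 0.0858
Iteration 1: beta = 0.0, y = 2.1101 + 0.0*(2.1101 - 2.1101) = 2.1101
  grad(y) = 19.8808, v = y - alpha*grad = 0.4043
  prox(v) = soft_thresh(0.4043, 0.2111) = 0.1933
Iteration 2: beta = 0.3333, y = 0.1933 + 0.3333*(0.1933 - 2.1101) = -0.4457
  grad(y) = -0.5655, v = y - alpha*grad = -0.3972
  prox(v) = soft_thresh(-0.3972, 0.2111) = -0.1861
f(x_2) = 4*(-0.1861)^2 + 3*(-0.1861) + 2.46*|-0.1861| = 0.038


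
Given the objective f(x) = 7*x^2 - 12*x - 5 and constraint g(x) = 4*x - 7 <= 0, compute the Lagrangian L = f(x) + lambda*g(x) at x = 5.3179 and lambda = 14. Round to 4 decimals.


Step 1: Evaluate f(x).
f(5.3179) = 7*5.3179^2 - 12*5.3179 - 5 = 129.1456
Step 2: Evaluate g(x).
g(5.3179) = 4*5.3179 - 7 = 14.2716
Step 3: Compute Lagrangian.
L = 129.1456 + 14*14.2716 = 328.948


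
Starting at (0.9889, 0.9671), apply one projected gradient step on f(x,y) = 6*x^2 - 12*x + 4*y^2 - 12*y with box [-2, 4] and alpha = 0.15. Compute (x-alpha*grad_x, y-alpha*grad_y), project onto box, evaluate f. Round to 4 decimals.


Step 1: Compute gradient at (0.9889, 0.9671).
grad_x = 2*6*0.9889 - 12 = -0.1332
grad_y = 2*4*0.9671 - 12 = -4.2632
Step 2: Gradient step.
x_raw = 0.9889 - 0.15*-0.1332 = 1.0089
y_raw = 0.9671 - 0.15*-4.2632 = 1.6066
Step 3: Project onto [-2, 4].
x_proj = clip(1.0089) = 1.0089
y_proj = clip(1.6066) = 1.6066
Step 4: Evaluate f.
f(1.0089, 1.6066) = -14.9541


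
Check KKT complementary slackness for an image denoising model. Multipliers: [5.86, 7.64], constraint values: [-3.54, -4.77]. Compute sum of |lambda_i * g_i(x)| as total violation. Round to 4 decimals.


KKT complementary slackness check:
lambda_1 * g_1 = 5.86 * -3.54 = -20.7444
lambda_2 * g_2 = 7.64 * -4.77 = -36.4428
Total violation = 20.7444 + 36.4428 = 57.1872


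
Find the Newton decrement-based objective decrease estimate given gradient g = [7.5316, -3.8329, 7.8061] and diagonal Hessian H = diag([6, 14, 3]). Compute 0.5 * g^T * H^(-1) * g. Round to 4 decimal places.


Step 1: H is diagonal, so H^(-1) * g = [1.2553, -0.2738, 2.602].
Step 2: g^T H^(-1) g = sum_i g_i^2 / H_ii
  = (7.5316)^2/6 + (-3.8329)^2/14 + (7.8061)^2/3
  = 9.4542 + 1.0494 + 20.3117 = 30.8153
Step 3: Objective decrease = 0.5 * g^T H^(-1) g = 15.4076
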